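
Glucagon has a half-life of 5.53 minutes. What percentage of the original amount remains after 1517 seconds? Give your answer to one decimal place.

1517 seconds = 25.2833 minutes.
n = 25.2833/5.53 ≈ 4.572 half-lives.
Fraction remaining = (1/2)^4.572 ≈ 0.042042, i.e. 4.2042%.

4.2%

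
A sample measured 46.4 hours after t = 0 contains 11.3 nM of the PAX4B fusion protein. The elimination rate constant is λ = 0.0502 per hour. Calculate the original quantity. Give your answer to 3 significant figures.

t½ = ln 2 / λ = 0.69315 / 0.0502 ≈ 13.808 hours.
Number of half-lives elapsed: n = 46.4/13.808 ≈ 3.3604.
A₀ = A × 2^n = 11.3 × 2^3.3604 = 11.3 × 10.271 ≈ 116.06 nM.

116 nM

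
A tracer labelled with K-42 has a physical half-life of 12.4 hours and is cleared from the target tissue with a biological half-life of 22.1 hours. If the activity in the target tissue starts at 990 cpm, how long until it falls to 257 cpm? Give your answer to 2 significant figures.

15 hours

1/t_eff = 1/t_phys + 1/t_biol = 1/12.4 + 1/22.1 = 0.12589 per hour.
t_eff = 12.4 × 22.1 / (12.4 + 22.1) ≈ 7.9432 hours.
n = log₂(990/257) ≈ 1.9457; t = 1.9457 × 7.9432 ≈ 15.455 hours.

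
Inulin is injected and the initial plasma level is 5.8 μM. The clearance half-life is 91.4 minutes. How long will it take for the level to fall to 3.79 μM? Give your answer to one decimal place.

Fraction remaining = 3.79/5.8 ≈ 0.65345.
n = log₂(5.8/3.79) = ln(1.5303)/ln 2 ≈ 0.61386 half-lives.
t = n × t½ = 0.61386 × 91.4 ≈ 56.106 minutes.

56.1 minutes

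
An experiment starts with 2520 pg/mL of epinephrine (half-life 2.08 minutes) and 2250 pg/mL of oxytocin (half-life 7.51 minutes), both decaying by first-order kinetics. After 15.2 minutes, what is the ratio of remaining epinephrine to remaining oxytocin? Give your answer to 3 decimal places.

0.029

epinephrine: 2520 × (1/2)^(15.2/2.08) = 2520 × (1/2)^7.3077 ≈ 15.906 pg/mL.
oxytocin: 2250 × (1/2)^(15.2/7.51) = 2250 × (1/2)^2.024 ≈ 553.23 pg/mL.
Ratio ≈ 15.906 / 553.23 ≈ 0.028751.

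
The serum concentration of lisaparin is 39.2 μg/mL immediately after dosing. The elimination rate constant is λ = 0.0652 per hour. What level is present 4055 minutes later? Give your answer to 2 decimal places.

t½ = ln 2 / λ = 0.69315 / 0.0652 ≈ 10.631 hours.
Convert the elapsed time: 4055 minutes = 67.5833 hours.
Number of half-lives: n = 67.5833/10.631 ≈ 6.3571.
Remaining = 39.2 × (1/2)^6.3571 = 39.2 × 0.012199 ≈ 0.47819 μg/mL.

0.48 μg/mL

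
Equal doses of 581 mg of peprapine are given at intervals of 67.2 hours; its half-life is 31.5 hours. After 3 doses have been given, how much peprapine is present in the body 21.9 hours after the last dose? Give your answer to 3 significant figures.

The 3 doses were given 156.3, 89.1, 21.9 hours ago.
Total = 581·(1/2)^(156.3/31.5) + 581·(1/2)^(89.1/31.5) + 581·(1/2)^(21.9/31.5)
      = 18.642 + 81.788 + 358.83 ≈ 459.26 mg.

459 mg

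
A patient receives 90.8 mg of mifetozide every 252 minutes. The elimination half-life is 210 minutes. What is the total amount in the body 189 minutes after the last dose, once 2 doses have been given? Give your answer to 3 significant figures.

The 2 doses were given 441, 189 minutes ago.
Total = 90.8·(1/2)^(441/210) + 90.8·(1/2)^(189/210)
      = 21.18 + 48.659 ≈ 69.838 mg.

69.8 mg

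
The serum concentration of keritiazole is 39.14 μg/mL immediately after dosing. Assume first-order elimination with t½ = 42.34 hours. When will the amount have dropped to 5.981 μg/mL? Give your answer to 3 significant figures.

115 hours

Fraction remaining = 5.981/39.14 ≈ 0.15281.
n = log₂(39.14/5.981) = ln(6.5441)/ln 2 ≈ 2.7102 half-lives.
t = n × t½ = 2.7102 × 42.34 ≈ 114.75 hours.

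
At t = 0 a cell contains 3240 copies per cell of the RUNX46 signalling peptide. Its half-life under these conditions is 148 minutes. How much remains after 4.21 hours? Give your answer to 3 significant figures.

993 copies per cell

Convert the elapsed time: 4.21 hours = 252.6 minutes.
Number of half-lives: n = 252.6/148 ≈ 1.7068.
Remaining = 3240 × (1/2)^1.7068 = 3240 × 0.30635 ≈ 992.57 copies per cell.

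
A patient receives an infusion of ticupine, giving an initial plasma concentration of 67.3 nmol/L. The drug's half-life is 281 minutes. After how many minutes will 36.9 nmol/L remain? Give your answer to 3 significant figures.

Fraction remaining = 36.9/67.3 ≈ 0.54829.
n = log₂(67.3/36.9) = ln(1.8238)/ln 2 ≈ 0.86699 half-lives.
t = n × t½ = 0.86699 × 281 ≈ 243.62 minutes.

244 minutes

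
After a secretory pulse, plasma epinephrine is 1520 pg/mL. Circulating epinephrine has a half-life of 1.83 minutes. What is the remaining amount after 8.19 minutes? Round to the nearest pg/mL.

Number of half-lives: n = 8.19/1.83 ≈ 4.4754.
Remaining = 1520 × (1/2)^4.4754 = 1520 × 0.044954 ≈ 68.33 pg/mL.

68 pg/mL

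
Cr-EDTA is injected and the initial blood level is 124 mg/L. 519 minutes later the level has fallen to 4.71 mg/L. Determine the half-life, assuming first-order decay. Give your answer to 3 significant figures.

A/A₀ = 4.71/124 ≈ 0.037984.
n = log₂(26.327) ≈ 4.7185 half-lives elapsed in 519 minutes.
t½ = 519/4.7185 ≈ 109.99 minutes.

110 minutes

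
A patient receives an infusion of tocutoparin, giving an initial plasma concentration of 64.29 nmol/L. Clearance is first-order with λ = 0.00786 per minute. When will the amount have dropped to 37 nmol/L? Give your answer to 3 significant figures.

t½ = ln 2 / λ = 0.69315 / 0.00786 ≈ 88.187 minutes.
Fraction remaining = 37/64.29 ≈ 0.57552.
n = log₂(64.29/37) = ln(1.7376)/ln 2 ≈ 0.79707 half-lives.
t = n × t½ = 0.79707 × 88.187 ≈ 70.291 minutes.

70.3 minutes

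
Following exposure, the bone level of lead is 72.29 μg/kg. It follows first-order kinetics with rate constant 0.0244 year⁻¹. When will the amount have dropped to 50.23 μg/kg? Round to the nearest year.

15 years

t½ = ln 2 / λ = 0.69315 / 0.0244 ≈ 28.408 years.
Fraction remaining = 50.23/72.29 ≈ 0.69484.
n = log₂(72.29/50.23) = ln(1.4392)/ln 2 ≈ 0.52525 half-lives.
t = n × t½ = 0.52525 × 28.408 ≈ 14.921 years.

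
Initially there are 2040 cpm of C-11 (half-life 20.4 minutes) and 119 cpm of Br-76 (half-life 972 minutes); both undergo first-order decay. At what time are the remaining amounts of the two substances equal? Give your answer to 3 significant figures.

85.4 minutes

Set 2040·(1/2)^(t/20.4) = 119·(1/2)^(t/972).
Taking log₂: log₂(2040/119) = t·(1/20.4 − 1/972).
log₂(17.143) = 4.0995; 1/20.4 − 1/972 = 0.047991.
t = 4.0995 / 0.047991 ≈ 85.423 minutes.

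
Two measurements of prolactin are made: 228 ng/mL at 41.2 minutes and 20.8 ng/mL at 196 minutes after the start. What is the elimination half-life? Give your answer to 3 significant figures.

44.8 minutes

Over Δt = 196 − 41.2 = 154.8 minutes, the level fell by a factor of 228/20.8 ≈ 10.962.
n = log₂(10.962) ≈ 3.4544 half-lives, so t½ = 154.8/3.4544 ≈ 44.813 minutes.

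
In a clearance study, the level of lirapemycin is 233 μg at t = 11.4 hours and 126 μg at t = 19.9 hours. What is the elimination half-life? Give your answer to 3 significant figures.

9.58 hours

Over Δt = 19.9 − 11.4 = 8.5 hours, the level fell by a factor of 233/126 ≈ 1.8492.
n = log₂(1.8492) ≈ 0.88691 half-lives, so t½ = 8.5/0.88691 ≈ 9.5839 hours.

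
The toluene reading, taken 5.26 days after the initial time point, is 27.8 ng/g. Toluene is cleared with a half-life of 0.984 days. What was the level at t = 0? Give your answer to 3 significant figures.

1130 ng/g

Number of half-lives elapsed: n = 5.26/0.984 ≈ 5.3455.
A₀ = A × 2^n = 27.8 × 2^5.3455 = 27.8 × 40.66 ≈ 1130.3 ng/g.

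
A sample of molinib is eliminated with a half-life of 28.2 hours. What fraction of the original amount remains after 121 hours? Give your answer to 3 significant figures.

n = 121/28.2 ≈ 4.2908 half-lives.
Fraction remaining = (1/2)^4.2908 ≈ 0.051091.

0.0511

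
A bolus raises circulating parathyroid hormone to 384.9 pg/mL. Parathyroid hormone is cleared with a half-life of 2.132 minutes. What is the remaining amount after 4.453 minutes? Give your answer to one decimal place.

Number of half-lives: n = 4.453/2.132 ≈ 2.0886.
Remaining = 384.9 × (1/2)^2.0886 = 384.9 × 0.2351 ≈ 90.49 pg/mL.

90.5 pg/mL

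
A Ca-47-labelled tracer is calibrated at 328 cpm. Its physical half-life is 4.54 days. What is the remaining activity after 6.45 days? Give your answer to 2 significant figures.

Number of half-lives: n = 6.45/4.54 ≈ 1.4207.
Remaining = 328 × (1/2)^1.4207 = 328 × 0.37353 ≈ 122.52 cpm.

120 cpm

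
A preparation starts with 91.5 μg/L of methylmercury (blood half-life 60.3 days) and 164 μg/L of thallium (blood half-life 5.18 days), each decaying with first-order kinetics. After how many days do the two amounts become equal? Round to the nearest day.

Set 91.5·(1/2)^(t/60.3) = 164·(1/2)^(t/5.18).
Taking log₂: log₂(91.5/164) = t·(1/60.3 − 1/5.18).
log₂(0.55793) = -0.84185; 1/60.3 − 1/5.18 = -0.17647.
t = -0.84185 / -0.17647 ≈ 4.7706 days.

5 days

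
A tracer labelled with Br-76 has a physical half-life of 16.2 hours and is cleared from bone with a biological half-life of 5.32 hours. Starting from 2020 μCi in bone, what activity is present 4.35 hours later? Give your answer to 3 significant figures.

1/t_eff = 1/t_phys + 1/t_biol = 1/16.2 + 1/5.32 = 0.2497 per hour.
t_eff = 16.2 × 5.32 / (16.2 + 5.32) ≈ 4.0048 hours.
Remaining = 2020 × (1/2)^(4.35/4.0048) = 2020 × (1/2)^1.0862 ≈ 951.43 μCi.

951 μCi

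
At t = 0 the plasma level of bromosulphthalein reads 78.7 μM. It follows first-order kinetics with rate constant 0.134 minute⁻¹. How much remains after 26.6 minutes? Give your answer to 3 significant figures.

t½ = ln 2 / λ = 0.69315 / 0.134 ≈ 5.1727 minutes.
Number of half-lives: n = 26.6/5.1727 ≈ 5.1423.
Remaining = 78.7 × (1/2)^5.1423 = 78.7 × 0.028314 ≈ 2.2283 μM.

2.23 μM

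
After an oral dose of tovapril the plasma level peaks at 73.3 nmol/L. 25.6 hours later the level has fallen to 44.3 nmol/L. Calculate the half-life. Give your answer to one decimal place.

35.2 hours

A/A₀ = 44.3/73.3 ≈ 0.60437.
n = log₂(1.6546) ≈ 0.72651 half-lives elapsed in 25.6 hours.
t½ = 25.6/0.72651 ≈ 35.237 hours.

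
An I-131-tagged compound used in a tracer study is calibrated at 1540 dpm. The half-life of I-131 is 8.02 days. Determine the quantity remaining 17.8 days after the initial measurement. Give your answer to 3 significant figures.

331 dpm

Number of half-lives: n = 17.8/8.02 ≈ 2.2195.
Remaining = 1540 × (1/2)^2.2195 = 1540 × 0.21472 ≈ 330.67 dpm.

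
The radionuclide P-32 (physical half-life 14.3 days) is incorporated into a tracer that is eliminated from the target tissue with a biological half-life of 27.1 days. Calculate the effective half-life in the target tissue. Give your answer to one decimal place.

1/t_eff = 1/t_phys + 1/t_biol = 1/14.3 + 1/27.1 = 0.10683 per day.
t_eff = 14.3 × 27.1 / (14.3 + 27.1) ≈ 9.3606 days.

9.4 days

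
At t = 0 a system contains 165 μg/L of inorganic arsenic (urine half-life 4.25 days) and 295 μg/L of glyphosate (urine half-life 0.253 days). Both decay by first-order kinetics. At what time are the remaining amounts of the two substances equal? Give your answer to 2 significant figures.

Set 165·(1/2)^(t/4.25) = 295·(1/2)^(t/0.253).
Taking log₂: log₂(165/295) = t·(1/4.25 − 1/0.253).
log₂(0.55932) = -0.83825; 1/4.25 − 1/0.253 = -3.7173.
t = -0.83825 / -3.7173 ≈ 0.2255 days.

0.23 days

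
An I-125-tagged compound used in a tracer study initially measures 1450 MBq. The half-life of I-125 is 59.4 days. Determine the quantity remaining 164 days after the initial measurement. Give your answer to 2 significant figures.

210 MBq

Number of half-lives: n = 164/59.4 ≈ 2.7609.
Remaining = 1450 × (1/2)^2.7609 = 1450 × 0.14753 ≈ 213.92 MBq.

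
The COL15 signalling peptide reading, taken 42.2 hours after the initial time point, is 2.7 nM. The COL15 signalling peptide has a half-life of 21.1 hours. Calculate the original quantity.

10.8 nM

Number of half-lives elapsed: n = 42.2/21.1 ≈ 2.
A₀ = A × 2^n = 2.7 × 2^2 = 2.7 × 4 ≈ 10.8 nM.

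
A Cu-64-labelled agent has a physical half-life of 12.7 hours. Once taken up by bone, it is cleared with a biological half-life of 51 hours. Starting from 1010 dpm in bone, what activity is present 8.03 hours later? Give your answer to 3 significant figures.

584 dpm

1/t_eff = 1/t_phys + 1/t_biol = 1/12.7 + 1/51 = 0.098348 per hour.
t_eff = 12.7 × 51 / (12.7 + 51) ≈ 10.168 hours.
Remaining = 1010 × (1/2)^(8.03/10.168) = 1010 × (1/2)^0.78973 ≈ 584.24 dpm.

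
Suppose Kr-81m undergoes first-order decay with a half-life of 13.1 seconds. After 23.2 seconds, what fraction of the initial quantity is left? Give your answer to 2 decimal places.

n = 23.2/13.1 ≈ 1.771 half-lives.
Fraction remaining = (1/2)^1.771 ≈ 0.29301.

0.29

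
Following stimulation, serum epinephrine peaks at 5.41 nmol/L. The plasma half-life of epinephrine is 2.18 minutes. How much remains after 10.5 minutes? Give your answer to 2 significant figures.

Number of half-lives: n = 10.5/2.18 ≈ 4.8165.
Remaining = 5.41 × (1/2)^4.8165 = 5.41 × 0.035488 ≈ 0.19199 nmol/L.

0.19 nmol/L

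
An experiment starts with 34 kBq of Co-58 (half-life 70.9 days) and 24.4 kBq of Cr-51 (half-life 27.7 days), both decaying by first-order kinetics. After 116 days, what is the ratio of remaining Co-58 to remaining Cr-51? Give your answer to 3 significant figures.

8.17

Co-58: 34 × (1/2)^(116/70.9) = 34 × (1/2)^1.6361 ≈ 10.939 kBq.
Cr-51: 24.4 × (1/2)^(116/27.7) = 24.4 × (1/2)^4.1877 ≈ 1.3389 kBq.
Ratio ≈ 10.939 / 1.3389 ≈ 8.1696.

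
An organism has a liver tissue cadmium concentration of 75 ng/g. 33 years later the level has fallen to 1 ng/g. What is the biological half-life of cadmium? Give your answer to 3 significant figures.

A/A₀ = 1/75 ≈ 0.013333.
n = log₂(75) ≈ 6.2288 half-lives elapsed in 33 years.
t½ = 33/6.2288 ≈ 5.298 years.

5.30 years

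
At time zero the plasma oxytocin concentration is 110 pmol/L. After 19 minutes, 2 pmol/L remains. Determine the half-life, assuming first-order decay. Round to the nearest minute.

A/A₀ = 2/110 ≈ 0.018182.
n = log₂(55) ≈ 5.7814 half-lives elapsed in 19 minutes.
t½ = 19/5.7814 ≈ 3.2864 minutes.

3 minutes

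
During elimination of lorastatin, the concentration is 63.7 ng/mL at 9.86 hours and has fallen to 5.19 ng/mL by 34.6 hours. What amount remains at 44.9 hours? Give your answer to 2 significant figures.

1.8 ng/mL

Over Δt = 34.6 − 9.86 = 24.74 hours, the level fell by a factor of 63.7/5.19 ≈ 12.274.
n = log₂(12.274) ≈ 3.6175 half-lives, so t½ = 24.74/3.6175 ≈ 6.839 hours.
From t = 34.6 to t = 44.9: 5.19 × (1/2)^((44.9−34.6)/6.839) ≈ 1.8272 ng/mL.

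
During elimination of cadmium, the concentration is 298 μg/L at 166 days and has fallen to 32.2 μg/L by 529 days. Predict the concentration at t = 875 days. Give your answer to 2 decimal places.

3.86 μg/L

Over Δt = 529 − 166 = 363 days, the level fell by a factor of 298/32.2 ≈ 9.2547.
n = log₂(9.2547) ≈ 3.2102 half-lives, so t½ = 363/3.2102 ≈ 113.08 days.
From t = 529 to t = 875: 32.2 × (1/2)^((875−529)/113.08) ≈ 3.8615 μg/L.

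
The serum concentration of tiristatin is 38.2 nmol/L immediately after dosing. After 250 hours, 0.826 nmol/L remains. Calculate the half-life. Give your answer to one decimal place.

A/A₀ = 0.826/38.2 ≈ 0.021623.
n = log₂(46.247) ≈ 5.5313 half-lives elapsed in 250 hours.
t½ = 250/5.5313 ≈ 45.197 hours.

45.2 hours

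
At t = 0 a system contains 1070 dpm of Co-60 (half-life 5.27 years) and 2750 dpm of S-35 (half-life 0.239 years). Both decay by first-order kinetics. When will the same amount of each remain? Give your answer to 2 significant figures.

Set 1070·(1/2)^(t/5.27) = 2750·(1/2)^(t/0.239).
Taking log₂: log₂(1070/2750) = t·(1/5.27 − 1/0.239).
log₂(0.38909) = -1.3618; 1/5.27 − 1/0.239 = -3.9943.
t = -1.3618 / -3.9943 ≈ 0.34094 years.

0.34 years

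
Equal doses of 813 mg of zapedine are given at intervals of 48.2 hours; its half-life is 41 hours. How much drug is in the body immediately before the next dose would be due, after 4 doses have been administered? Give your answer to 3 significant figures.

621 mg

The 4 doses were given 192.8, 144.6, 96.4, 48.2 hours ago.
Total = 813·(1/2)^(192.8/41) + 813·(1/2)^(144.6/41) + 813·(1/2)^(96.4/41) + 813·(1/2)^(48.2/41)
      = 31.226 + 70.536 + 159.33 + 359.91 ≈ 621.01 mg.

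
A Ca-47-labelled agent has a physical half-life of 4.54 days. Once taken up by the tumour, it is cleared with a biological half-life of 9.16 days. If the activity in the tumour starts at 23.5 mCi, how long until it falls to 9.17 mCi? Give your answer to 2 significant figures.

4.1 days

1/t_eff = 1/t_phys + 1/t_biol = 1/4.54 + 1/9.16 = 0.32943 per day.
t_eff = 4.54 × 9.16 / (4.54 + 9.16) ≈ 3.0355 days.
n = log₂(23.5/9.17) ≈ 1.3577; t = 1.3577 × 3.0355 ≈ 4.1212 days.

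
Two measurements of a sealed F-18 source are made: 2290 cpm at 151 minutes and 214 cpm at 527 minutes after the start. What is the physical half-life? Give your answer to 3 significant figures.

Over Δt = 527 − 151 = 376 minutes, the level fell by a factor of 2290/214 ≈ 10.701.
n = log₂(10.701) ≈ 3.4197 half-lives, so t½ = 376/3.4197 ≈ 109.95 minutes.

110 minutes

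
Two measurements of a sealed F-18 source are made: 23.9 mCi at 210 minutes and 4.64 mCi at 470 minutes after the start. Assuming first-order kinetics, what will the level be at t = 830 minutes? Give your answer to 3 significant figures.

0.480 mCi

Over Δt = 470 − 210 = 260 minutes, the level fell by a factor of 23.9/4.64 ≈ 5.1509.
n = log₂(5.1509) ≈ 2.3648 half-lives, so t½ = 260/2.3648 ≈ 109.95 minutes.
From t = 470 to t = 830: 4.64 × (1/2)^((830−470)/109.95) ≈ 0.47955 mCi.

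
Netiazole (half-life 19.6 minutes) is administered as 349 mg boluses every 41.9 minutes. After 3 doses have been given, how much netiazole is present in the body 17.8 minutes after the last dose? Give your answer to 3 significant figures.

238 mg

The 3 doses were given 101.6, 59.7, 17.8 minutes ago.
Total = 349·(1/2)^(101.6/19.6) + 349·(1/2)^(59.7/19.6) + 349·(1/2)^(17.8/19.6)
      = 9.6025 + 42.258 + 185.97 ≈ 237.83 mg.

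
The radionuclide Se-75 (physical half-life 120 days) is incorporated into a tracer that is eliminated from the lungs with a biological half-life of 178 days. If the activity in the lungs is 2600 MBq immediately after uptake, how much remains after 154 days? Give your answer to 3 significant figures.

586 MBq

1/t_eff = 1/t_phys + 1/t_biol = 1/120 + 1/178 = 0.013951 per day.
t_eff = 120 × 178 / (120 + 178) ≈ 71.678 days.
Remaining = 2600 × (1/2)^(154/71.678) = 2600 × (1/2)^2.1485 ≈ 586.42 MBq.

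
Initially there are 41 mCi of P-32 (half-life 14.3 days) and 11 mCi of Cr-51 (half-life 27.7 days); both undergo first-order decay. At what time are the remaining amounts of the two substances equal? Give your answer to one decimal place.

56.1 days

Set 41·(1/2)^(t/14.3) = 11·(1/2)^(t/27.7).
Taking log₂: log₂(41/11) = t·(1/14.3 − 1/27.7).
log₂(3.7273) = 1.8981; 1/14.3 − 1/27.7 = 0.033829.
t = 1.8981 / 0.033829 ≈ 56.109 days.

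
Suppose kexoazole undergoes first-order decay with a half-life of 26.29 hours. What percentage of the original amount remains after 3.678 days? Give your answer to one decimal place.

9.8%

3.678 days = 88.272 hours.
n = 88.272/26.29 ≈ 3.3576 half-lives.
Fraction remaining = (1/2)^3.3576 ≈ 0.097556, i.e. 9.7556%.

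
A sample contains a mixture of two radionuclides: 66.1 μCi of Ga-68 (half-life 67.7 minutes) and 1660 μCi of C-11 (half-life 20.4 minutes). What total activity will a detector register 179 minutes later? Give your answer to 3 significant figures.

Ga-68: 66.1 × (1/2)^(179/67.7) = 66.1 × (1/2)^2.644 ≈ 10.575 μCi.
C-11: 1660 × (1/2)^(179/20.4) = 1660 × (1/2)^8.7745 ≈ 3.7907 μCi.
Total = 10.575 + 3.7907 ≈ 14.365 μCi.

14.4 μCi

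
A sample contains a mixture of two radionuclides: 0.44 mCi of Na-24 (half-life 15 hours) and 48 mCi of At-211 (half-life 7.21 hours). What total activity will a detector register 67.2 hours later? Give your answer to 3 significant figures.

Na-24: 0.44 × (1/2)^(67.2/15) = 0.44 × (1/2)^4.48 ≈ 0.019717 mCi.
At-211: 48 × (1/2)^(67.2/7.21) = 48 × (1/2)^9.3204 ≈ 0.07508 mCi.
Total = 0.019717 + 0.07508 ≈ 0.094797 mCi.

0.0948 mCi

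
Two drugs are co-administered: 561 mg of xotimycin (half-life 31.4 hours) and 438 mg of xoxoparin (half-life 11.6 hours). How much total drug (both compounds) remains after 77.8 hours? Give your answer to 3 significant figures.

105 mg

xotimycin: 561 × (1/2)^(77.8/31.4) = 561 × (1/2)^2.4777 ≈ 100.72 mg.
xoxoparin: 438 × (1/2)^(77.8/11.6) = 438 × (1/2)^6.7069 ≈ 4.1927 mg.
Total = 100.72 + 4.1927 ≈ 104.91 mg.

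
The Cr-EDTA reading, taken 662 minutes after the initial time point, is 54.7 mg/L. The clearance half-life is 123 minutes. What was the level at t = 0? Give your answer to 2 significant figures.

Number of half-lives elapsed: n = 662/123 ≈ 5.3821.
A₀ = A × 2^n = 54.7 × 2^5.3821 = 54.7 × 41.704 ≈ 2281.2 mg/L.

2300 mg/L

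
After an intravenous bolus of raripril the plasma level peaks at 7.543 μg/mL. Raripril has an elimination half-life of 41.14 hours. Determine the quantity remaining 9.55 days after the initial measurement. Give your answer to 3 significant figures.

0.159 μg/mL

Convert the elapsed time: 9.55 days = 229.2 hours.
Number of half-lives: n = 229.2/41.14 ≈ 5.5712.
Remaining = 7.543 × (1/2)^5.5712 = 7.543 × 0.021033 ≈ 0.15865 μg/mL.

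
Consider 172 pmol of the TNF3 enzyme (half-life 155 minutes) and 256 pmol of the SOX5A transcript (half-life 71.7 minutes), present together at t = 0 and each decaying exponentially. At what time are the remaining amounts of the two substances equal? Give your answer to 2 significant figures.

Set 172·(1/2)^(t/155) = 256·(1/2)^(t/71.7).
Taking log₂: log₂(172/256) = t·(1/155 − 1/71.7).
log₂(0.67188) = -0.57374; 1/155 − 1/71.7 = -0.0074954.
t = -0.57374 / -0.0074954 ≈ 76.545 minutes.

77 minutes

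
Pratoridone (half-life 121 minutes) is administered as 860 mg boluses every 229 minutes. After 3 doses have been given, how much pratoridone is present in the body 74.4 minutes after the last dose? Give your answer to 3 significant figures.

754 mg

The 3 doses were given 532.4, 303.4, 74.4 minutes ago.
Total = 860·(1/2)^(532.4/121) + 860·(1/2)^(303.4/121) + 860·(1/2)^(74.4/121)
      = 40.735 + 151.25 + 561.57 ≈ 753.55 mg.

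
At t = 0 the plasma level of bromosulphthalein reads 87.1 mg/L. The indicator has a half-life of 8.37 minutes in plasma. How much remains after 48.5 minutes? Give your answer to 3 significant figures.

Number of half-lives: n = 48.5/8.37 ≈ 5.7945.
Remaining = 87.1 × (1/2)^5.7945 = 87.1 × 0.018017 ≈ 1.5693 mg/L.

1.57 mg/L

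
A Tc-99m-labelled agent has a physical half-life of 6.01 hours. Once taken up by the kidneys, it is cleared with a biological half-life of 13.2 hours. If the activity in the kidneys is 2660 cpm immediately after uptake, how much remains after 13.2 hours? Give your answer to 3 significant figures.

1/t_eff = 1/t_phys + 1/t_biol = 1/6.01 + 1/13.2 = 0.24215 per hour.
t_eff = 6.01 × 13.2 / (6.01 + 13.2) ≈ 4.1297 hours.
Remaining = 2660 × (1/2)^(13.2/4.1297) = 2660 × (1/2)^3.1963 ≈ 290.19 cpm.

290 cpm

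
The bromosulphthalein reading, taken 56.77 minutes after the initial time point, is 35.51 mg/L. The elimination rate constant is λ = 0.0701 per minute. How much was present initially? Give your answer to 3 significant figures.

1900 mg/L

t½ = ln 2 / λ = 0.69315 / 0.0701 ≈ 9.888 minutes.
Number of half-lives elapsed: n = 56.77/9.888 ≈ 5.7413.
A₀ = A × 2^n = 35.51 × 2^5.7413 = 35.51 × 53.494 ≈ 1899.6 mg/L.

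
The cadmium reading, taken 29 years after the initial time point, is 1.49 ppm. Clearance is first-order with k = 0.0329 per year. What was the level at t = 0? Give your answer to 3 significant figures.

3.87 ppm

t½ = ln 2 / k = 0.69315 / 0.0329 ≈ 21.068 years.
Number of half-lives elapsed: n = 29/21.068 ≈ 1.3765.
A₀ = A × 2^n = 1.49 × 2^1.3765 = 1.49 × 2.5963 ≈ 3.8685 ppm.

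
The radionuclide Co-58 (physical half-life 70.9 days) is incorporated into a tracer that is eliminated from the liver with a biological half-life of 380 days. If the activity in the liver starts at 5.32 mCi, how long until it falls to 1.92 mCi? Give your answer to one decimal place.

87.9 days

1/t_eff = 1/t_phys + 1/t_biol = 1/70.9 + 1/380 = 0.016736 per day.
t_eff = 70.9 × 380 / (70.9 + 380) ≈ 59.752 days.
n = log₂(5.32/1.92) ≈ 1.4703; t = 1.4703 × 59.752 ≈ 87.854 days.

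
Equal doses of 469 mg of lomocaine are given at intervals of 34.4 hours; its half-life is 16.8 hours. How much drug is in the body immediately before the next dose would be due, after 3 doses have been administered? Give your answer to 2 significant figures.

150 mg

The 3 doses were given 103.2, 68.8, 34.4 hours ago.
Total = 469·(1/2)^(103.2/16.8) + 469·(1/2)^(68.8/16.8) + 469·(1/2)^(34.4/16.8)
      = 6.6373 + 27.44 + 113.44 ≈ 147.52 mg.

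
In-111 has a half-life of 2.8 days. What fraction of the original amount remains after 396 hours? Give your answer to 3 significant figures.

396 hours = 16.5 days.
n = 16.5/2.8 ≈ 5.8929 half-lives.
Fraction remaining = (1/2)^5.8929 ≈ 0.01683.

0.0168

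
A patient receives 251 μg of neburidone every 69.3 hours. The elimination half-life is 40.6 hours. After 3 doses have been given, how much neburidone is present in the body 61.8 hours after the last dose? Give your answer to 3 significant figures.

122 μg

The 3 doses were given 200.4, 131.1, 61.8 hours ago.
Total = 251·(1/2)^(200.4/40.6) + 251·(1/2)^(131.1/40.6) + 251·(1/2)^(61.8/40.6)
      = 8.1998 + 26.769 + 87.389 ≈ 122.36 μg.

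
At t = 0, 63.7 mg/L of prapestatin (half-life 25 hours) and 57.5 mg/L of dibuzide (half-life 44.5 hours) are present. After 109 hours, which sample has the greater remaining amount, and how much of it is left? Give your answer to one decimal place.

prapestatin: 63.7 × (1/2)^4.36 ≈ 3.102 mg/L.
dibuzide: 57.5 × (1/2)^2.4494 ≈ 10.527 mg/L.
Dibuzide has more remaining, at ≈ 10.527 mg/L.

dibuzide, 10.5 mg/L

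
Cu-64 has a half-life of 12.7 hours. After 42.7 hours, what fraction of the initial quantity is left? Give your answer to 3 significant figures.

0.0972

n = 42.7/12.7 ≈ 3.3622 half-lives.
Fraction remaining = (1/2)^3.3622 ≈ 0.097247.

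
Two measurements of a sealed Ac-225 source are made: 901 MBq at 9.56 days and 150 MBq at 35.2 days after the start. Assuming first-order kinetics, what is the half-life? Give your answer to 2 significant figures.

9.9 days

Over Δt = 35.2 − 9.56 = 25.64 days, the level fell by a factor of 901/150 ≈ 6.0067.
n = log₂(6.0067) ≈ 2.5866 half-lives, so t½ = 25.64/2.5866 ≈ 9.9128 days.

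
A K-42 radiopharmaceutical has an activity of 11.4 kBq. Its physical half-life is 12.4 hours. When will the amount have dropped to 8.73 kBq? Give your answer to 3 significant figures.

4.77 hours

Fraction remaining = 8.73/11.4 ≈ 0.76579.
n = log₂(11.4/8.73) = ln(1.3058)/ln 2 ≈ 0.38498 half-lives.
t = n × t½ = 0.38498 × 12.4 ≈ 4.7738 hours.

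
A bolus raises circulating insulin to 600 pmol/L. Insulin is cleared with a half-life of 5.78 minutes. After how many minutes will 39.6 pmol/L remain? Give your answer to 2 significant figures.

Fraction remaining = 39.6/600 ≈ 0.066.
n = log₂(600/39.6) = ln(15.152)/ln 2 ≈ 3.9214 half-lives.
t = n × t½ = 3.9214 × 5.78 ≈ 22.666 minutes.

23 minutes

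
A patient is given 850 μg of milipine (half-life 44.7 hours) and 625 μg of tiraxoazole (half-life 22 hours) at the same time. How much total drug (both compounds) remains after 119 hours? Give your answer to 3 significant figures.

milipine: 850 × (1/2)^(119/44.7) = 850 × (1/2)^2.6622 ≈ 134.28 μg.
tiraxoazole: 625 × (1/2)^(119/22) = 625 × (1/2)^5.4091 ≈ 14.709 μg.
Total = 134.28 + 14.709 ≈ 148.99 μg.

149 μg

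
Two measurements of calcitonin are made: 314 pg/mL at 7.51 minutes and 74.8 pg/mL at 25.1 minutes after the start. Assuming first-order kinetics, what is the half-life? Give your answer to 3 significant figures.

8.50 minutes

Over Δt = 25.1 − 7.51 = 17.59 minutes, the level fell by a factor of 314/74.8 ≈ 4.1979.
n = log₂(4.1979) ≈ 2.0697 half-lives, so t½ = 17.59/2.0697 ≈ 8.499 minutes.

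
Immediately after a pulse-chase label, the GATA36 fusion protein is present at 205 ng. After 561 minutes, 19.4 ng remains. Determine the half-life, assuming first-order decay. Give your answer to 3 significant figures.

165 minutes

A/A₀ = 19.4/205 ≈ 0.094634.
n = log₂(10.567) ≈ 3.4015 half-lives elapsed in 561 minutes.
t½ = 561/3.4015 ≈ 164.93 minutes.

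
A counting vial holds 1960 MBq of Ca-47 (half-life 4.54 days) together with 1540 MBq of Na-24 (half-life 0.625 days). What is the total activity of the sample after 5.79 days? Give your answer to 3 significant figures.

812 MBq

Ca-47: 1960 × (1/2)^(5.79/4.54) = 1960 × (1/2)^1.2753 ≈ 809.74 MBq.
Na-24: 1540 × (1/2)^(5.79/0.625) = 1540 × (1/2)^9.264 ≈ 2.5048 MBq.
Total = 809.74 + 2.5048 ≈ 812.24 MBq.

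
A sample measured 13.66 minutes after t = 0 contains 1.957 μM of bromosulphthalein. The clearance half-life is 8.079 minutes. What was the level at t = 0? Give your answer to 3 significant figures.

Number of half-lives elapsed: n = 13.66/8.079 ≈ 1.6908.
A₀ = A × 2^n = 1.957 × 2^1.6908 = 1.957 × 3.2284 ≈ 6.3179 μM.

6.32 μM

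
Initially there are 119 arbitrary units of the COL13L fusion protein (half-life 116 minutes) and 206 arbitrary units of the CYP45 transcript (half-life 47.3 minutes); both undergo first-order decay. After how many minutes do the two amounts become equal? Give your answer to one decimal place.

63.2 minutes

Set 119·(1/2)^(t/116) = 206·(1/2)^(t/47.3).
Taking log₂: log₂(119/206) = t·(1/116 − 1/47.3).
log₂(0.57767) = -0.79168; 1/116 − 1/47.3 = -0.012521.
t = -0.79168 / -0.012521 ≈ 63.229 minutes.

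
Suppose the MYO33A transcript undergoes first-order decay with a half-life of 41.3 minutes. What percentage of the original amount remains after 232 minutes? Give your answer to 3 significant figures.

2.04%

n = 232/41.3 ≈ 5.6174 half-lives.
Fraction remaining = (1/2)^5.6174 ≈ 0.02037, i.e. 2.037%.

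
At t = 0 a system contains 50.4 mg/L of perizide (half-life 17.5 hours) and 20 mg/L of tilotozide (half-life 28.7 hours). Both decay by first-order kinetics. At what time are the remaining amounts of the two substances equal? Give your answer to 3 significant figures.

59.8 hours

Set 50.4·(1/2)^(t/17.5) = 20·(1/2)^(t/28.7).
Taking log₂: log₂(50.4/20) = t·(1/17.5 − 1/28.7).
log₂(2.52) = 1.3334; 1/17.5 − 1/28.7 = 0.0223.
t = 1.3334 / 0.0223 ≈ 59.796 hours.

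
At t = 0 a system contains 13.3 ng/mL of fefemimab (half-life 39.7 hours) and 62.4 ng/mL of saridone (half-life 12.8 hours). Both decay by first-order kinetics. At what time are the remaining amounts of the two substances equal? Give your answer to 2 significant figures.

42 hours

Set 13.3·(1/2)^(t/39.7) = 62.4·(1/2)^(t/12.8).
Taking log₂: log₂(13.3/62.4) = t·(1/39.7 − 1/12.8).
log₂(0.21314) = -2.2301; 1/39.7 − 1/12.8 = -0.052936.
t = -2.2301 / -0.052936 ≈ 42.129 hours.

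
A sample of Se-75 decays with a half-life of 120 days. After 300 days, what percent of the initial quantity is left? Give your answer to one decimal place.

17.7%

n = 300/120 ≈ 2.5 half-lives.
Fraction remaining = (1/2)^2.5 ≈ 0.17678, i.e. 17.678%.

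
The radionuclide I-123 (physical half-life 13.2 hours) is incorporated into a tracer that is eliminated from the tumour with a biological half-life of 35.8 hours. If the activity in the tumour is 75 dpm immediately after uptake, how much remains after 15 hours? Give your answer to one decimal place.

25.5 dpm

1/t_eff = 1/t_phys + 1/t_biol = 1/13.2 + 1/35.8 = 0.10369 per hour.
t_eff = 13.2 × 35.8 / (13.2 + 35.8) ≈ 9.6441 hours.
Remaining = 75 × (1/2)^(15/9.6441) = 75 × (1/2)^1.5554 ≈ 25.518 dpm.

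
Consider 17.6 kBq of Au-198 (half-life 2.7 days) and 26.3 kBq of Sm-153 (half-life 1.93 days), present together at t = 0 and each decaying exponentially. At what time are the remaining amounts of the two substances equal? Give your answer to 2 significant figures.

3.9 days

Set 17.6·(1/2)^(t/2.7) = 26.3·(1/2)^(t/1.93).
Taking log₂: log₂(17.6/26.3) = t·(1/2.7 − 1/1.93).
log₂(0.6692) = -0.57949; 1/2.7 − 1/1.93 = -0.14776.
t = -0.57949 / -0.14776 ≈ 3.9217 days.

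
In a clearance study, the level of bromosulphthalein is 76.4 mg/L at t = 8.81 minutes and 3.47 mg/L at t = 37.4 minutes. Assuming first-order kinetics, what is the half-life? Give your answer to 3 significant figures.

Over Δt = 37.4 − 8.81 = 28.59 minutes, the level fell by a factor of 76.4/3.47 ≈ 22.017.
n = log₂(22.017) ≈ 4.4606 half-lives, so t½ = 28.59/4.4606 ≈ 6.4095 minutes.

6.41 minutes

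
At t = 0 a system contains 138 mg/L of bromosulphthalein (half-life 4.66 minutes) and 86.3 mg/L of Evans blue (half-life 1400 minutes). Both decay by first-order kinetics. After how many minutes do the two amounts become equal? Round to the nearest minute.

3 minutes

Set 138·(1/2)^(t/4.66) = 86.3·(1/2)^(t/1400).
Taking log₂: log₂(138/86.3) = t·(1/4.66 − 1/1400).
log₂(1.5991) = 0.67724; 1/4.66 − 1/1400 = 0.21388.
t = 0.67724 / 0.21388 ≈ 3.1665 minutes.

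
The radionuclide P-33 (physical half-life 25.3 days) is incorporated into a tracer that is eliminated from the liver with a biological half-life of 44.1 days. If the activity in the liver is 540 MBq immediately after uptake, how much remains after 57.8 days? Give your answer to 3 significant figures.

1/t_eff = 1/t_phys + 1/t_biol = 1/25.3 + 1/44.1 = 0.062201 per day.
t_eff = 25.3 × 44.1 / (25.3 + 44.1) ≈ 16.077 days.
Remaining = 540 × (1/2)^(57.8/16.077) = 540 × (1/2)^3.5952 ≈ 44.68 MBq.

44.7 MBq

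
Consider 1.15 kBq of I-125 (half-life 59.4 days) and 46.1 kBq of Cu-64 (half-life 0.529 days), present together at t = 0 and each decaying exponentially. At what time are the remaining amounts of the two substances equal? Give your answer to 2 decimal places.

2.84 days

Set 1.15·(1/2)^(t/59.4) = 46.1·(1/2)^(t/0.529).
Taking log₂: log₂(1.15/46.1) = t·(1/59.4 − 1/0.529).
log₂(0.024946) = -5.3251; 1/59.4 − 1/0.529 = -1.8735.
t = -5.3251 / -1.8735 ≈ 2.8423 days.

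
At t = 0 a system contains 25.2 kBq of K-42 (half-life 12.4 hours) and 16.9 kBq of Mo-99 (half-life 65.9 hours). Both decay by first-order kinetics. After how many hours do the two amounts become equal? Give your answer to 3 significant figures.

8.80 hours

Set 25.2·(1/2)^(t/12.4) = 16.9·(1/2)^(t/65.9).
Taking log₂: log₂(25.2/16.9) = t·(1/12.4 − 1/65.9).
log₂(1.4911) = 0.5764; 1/12.4 − 1/65.9 = 0.065471.
t = 0.5764 / 0.065471 ≈ 8.804 hours.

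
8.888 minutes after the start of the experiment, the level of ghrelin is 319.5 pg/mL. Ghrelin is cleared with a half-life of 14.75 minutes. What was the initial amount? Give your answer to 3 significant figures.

Number of half-lives elapsed: n = 8.888/14.75 ≈ 0.60258.
A₀ = A × 2^n = 319.5 × 2^0.60258 = 319.5 × 1.5184 ≈ 485.14 pg/mL.

485 pg/mL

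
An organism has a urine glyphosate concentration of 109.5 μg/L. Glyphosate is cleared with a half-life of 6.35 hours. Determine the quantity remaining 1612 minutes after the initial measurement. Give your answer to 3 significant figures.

Convert the elapsed time: 1612 minutes = 26.8667 hours.
Number of half-lives: n = 26.8667/6.35 ≈ 4.231.
Remaining = 109.5 × (1/2)^4.231 = 109.5 × 0.053254 ≈ 5.8313 μg/L.

5.83 μg/L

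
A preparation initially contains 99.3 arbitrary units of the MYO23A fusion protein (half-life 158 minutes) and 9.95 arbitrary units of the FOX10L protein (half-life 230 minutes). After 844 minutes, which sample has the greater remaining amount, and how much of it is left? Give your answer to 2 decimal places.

MYO23A fusion protein, 2.45 arbitrary units

MYO23A fusion protein: 99.3 × (1/2)^5.3418 ≈ 2.4486 arbitrary units.
FOX10L protein: 9.95 × (1/2)^3.6696 ≈ 0.78194 arbitrary units.
MYO23A fusion protein has more remaining, at ≈ 2.4486 arbitrary units.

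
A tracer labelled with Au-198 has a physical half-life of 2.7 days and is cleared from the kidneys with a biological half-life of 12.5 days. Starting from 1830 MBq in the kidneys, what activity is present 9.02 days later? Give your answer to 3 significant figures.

110 MBq

1/t_eff = 1/t_phys + 1/t_biol = 1/2.7 + 1/12.5 = 0.45037 per day.
t_eff = 2.7 × 12.5 / (2.7 + 12.5) ≈ 2.2204 days.
Remaining = 1830 × (1/2)^(9.02/2.2204) = 1830 × (1/2)^4.0623 ≈ 109.54 MBq.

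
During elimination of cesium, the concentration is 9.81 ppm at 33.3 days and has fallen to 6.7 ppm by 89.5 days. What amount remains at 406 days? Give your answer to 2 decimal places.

Over Δt = 89.5 − 33.3 = 56.2 days, the level fell by a factor of 9.81/6.7 ≈ 1.4642.
n = log₂(1.4642) ≈ 0.55009 half-lives, so t½ = 56.2/0.55009 ≈ 102.16 days.
From t = 89.5 to t = 406: 6.7 × (1/2)^((406−89.5)/102.16) ≈ 0.78253 ppm.

0.78 ppm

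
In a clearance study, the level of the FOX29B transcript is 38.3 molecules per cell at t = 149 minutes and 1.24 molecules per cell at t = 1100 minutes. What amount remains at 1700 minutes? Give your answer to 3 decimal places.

Over Δt = 1100 − 149 = 951 minutes, the level fell by a factor of 38.3/1.24 ≈ 30.887.
n = log₂(30.887) ≈ 4.9489 half-lives, so t½ = 951/4.9489 ≈ 192.16 minutes.
From t = 1100 to t = 1700: 1.24 × (1/2)^((1700−1100)/192.16) ≈ 0.1424 molecules per cell.

0.142 molecules per cell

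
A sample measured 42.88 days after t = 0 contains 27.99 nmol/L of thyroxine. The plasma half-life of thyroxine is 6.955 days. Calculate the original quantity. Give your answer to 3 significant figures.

2010 nmol/L

Number of half-lives elapsed: n = 42.88/6.955 ≈ 6.1653.
A₀ = A × 2^n = 27.99 × 2^6.1653 = 27.99 × 71.772 ≈ 2008.9 nmol/L.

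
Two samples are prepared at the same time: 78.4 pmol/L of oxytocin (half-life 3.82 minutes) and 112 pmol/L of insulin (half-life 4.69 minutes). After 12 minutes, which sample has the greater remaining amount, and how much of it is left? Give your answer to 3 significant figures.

oxytocin: 78.4 × (1/2)^3.1414 ≈ 8.8853 pmol/L.
insulin: 112 × (1/2)^2.5586 ≈ 19.01 pmol/L.
Insulin has more remaining, at ≈ 19.01 pmol/L.

insulin, 19.0 pmol/L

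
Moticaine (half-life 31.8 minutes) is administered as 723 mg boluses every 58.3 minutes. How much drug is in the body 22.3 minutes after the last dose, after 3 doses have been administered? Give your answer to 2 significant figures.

The 3 doses were given 138.9, 80.6, 22.3 minutes ago.
Total = 723·(1/2)^(138.9/31.8) + 723·(1/2)^(80.6/31.8) + 723·(1/2)^(22.3/31.8)
      = 35.016 + 124.78 + 444.67 ≈ 604.47 mg.

600 mg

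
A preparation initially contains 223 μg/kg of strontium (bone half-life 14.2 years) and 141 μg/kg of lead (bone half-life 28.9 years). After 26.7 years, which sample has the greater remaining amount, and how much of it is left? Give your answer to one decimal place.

lead, 74.3 μg/kg

strontium: 223 × (1/2)^1.8803 ≈ 60.574 μg/kg.
lead: 141 × (1/2)^0.92388 ≈ 74.32 μg/kg.
Lead has more remaining, at ≈ 74.32 μg/kg.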